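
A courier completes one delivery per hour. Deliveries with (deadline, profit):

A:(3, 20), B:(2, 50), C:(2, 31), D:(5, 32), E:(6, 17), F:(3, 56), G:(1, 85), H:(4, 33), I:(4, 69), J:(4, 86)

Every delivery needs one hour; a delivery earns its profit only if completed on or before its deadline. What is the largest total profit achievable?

345

By profit: J(d4,86), G(d1,85), I(d4,69), F(d3,56), B(d2,50), H(d4,33), D(d5,32), C(d2,31), A(d3,20), E(d6,17)
J→slot 4; G→slot 1; I→slot 3; F→slot 2; B skipped; H skipped; D→slot 5; C skipped; A skipped; E→slot 6.
Profit = 85 + 56 + 69 + 86 + 32 + 17 = 345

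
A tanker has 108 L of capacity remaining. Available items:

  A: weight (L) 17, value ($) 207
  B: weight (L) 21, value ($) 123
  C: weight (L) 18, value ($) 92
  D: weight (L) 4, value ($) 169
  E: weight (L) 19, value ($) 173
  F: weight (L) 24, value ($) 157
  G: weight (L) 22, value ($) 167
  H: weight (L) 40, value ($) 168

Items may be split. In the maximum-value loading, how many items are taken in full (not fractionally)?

Sort by value per unit weight and fill in that order.
Order: D (169/4=42.25) > A (207/17=12.18) > E (173/19=9.11) > G (167/22=7.59) > F (157/24=6.54) > B (123/21=5.86) > C (92/18=5.11) > H (168/40=4.20)
Fill: take D (4 @ 169) → take A (17 @ 207) → take E (19 @ 173) → take G (22 @ 167) → take F (24 @ 157) → take B (21 @ 123) → take 1/18 of C → 5.11; 108/108 used.
6 item(s) taken whole; one partial (take 1/18 of C).

6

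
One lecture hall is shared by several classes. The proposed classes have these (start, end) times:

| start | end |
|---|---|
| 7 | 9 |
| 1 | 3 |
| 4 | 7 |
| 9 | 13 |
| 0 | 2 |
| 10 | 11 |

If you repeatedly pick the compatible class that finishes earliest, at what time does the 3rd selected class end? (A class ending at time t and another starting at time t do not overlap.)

Sort by end time and greedily take each interval whose start is ≥ the last chosen end.
By end time: (0,2), (1,3), (4,7), (7,9), (10,11), (9,13).
Pick (0,2); next start ≥ 2 → (4,7); next start ≥ 7 → (7,9); next start ≥ 9 → (10,11).
Selected: (0,2) (4,7) (7,9) (10,11)

9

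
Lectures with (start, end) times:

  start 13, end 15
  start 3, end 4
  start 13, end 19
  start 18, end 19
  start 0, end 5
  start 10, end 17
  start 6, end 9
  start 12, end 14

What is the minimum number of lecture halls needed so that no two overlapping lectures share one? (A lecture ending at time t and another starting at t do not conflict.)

starts: [0, 3, 6, 10, 12, 13, 13, 18]
ends:   [4, 5, 9, 14, 15, 17, 19, 19]
s0→1 s3→2 e4→1 e5→0 s6→1 e9→0 s10→1 s12→2 s13→3 s13→4  — peak 4.

4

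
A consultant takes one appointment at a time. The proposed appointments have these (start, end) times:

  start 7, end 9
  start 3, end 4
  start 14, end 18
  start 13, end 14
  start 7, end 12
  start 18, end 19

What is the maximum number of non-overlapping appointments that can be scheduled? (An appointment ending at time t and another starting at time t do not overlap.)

5

Sort by end time and greedily take each interval whose start is ≥ the last chosen end.
Sorted by end: (3,4)  (7,9)  (7,12)  (13,14)  (14,18)  (18,19)
take (3,4); take (7,9); take (13,14); take (14,18); take (18,19).
Selected 5 appointments.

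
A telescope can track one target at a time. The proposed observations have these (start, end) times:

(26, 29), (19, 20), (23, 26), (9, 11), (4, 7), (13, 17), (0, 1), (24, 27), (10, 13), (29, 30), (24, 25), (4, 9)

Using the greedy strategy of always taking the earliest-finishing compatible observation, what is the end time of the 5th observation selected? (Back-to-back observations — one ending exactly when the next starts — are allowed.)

20

By end time: (0,1), (4,7), (4,9), (9,11), (10,13), (13,17), (19,20), (24,25), (23,26), (24,27), (26,29), (29,30).
Pick (0,1); next start ≥ 1 → (4,7); next start ≥ 7 → (9,11); next start ≥ 11 → (13,17); next start ≥ 17 → (19,20); next start ≥ 20 → (24,25); next start ≥ 25 → (26,29); next start ≥ 29 → (29,30).
Selected: (0,1) (4,7) (9,11) (13,17) (19,20) (24,25) (26,29) (29,30)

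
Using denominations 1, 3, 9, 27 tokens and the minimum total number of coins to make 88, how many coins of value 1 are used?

1

Greedy: take as many of the largest coin as possible, then repeat with the remainder.
88 = 3×27 + 2×3 + 1×1
Count of 1: 1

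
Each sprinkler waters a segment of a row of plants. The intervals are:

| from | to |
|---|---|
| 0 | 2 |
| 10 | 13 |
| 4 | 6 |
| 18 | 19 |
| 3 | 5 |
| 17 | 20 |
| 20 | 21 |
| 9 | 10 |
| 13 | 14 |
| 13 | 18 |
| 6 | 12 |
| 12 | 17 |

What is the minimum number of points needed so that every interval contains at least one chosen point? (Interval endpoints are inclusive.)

Process intervals by earliest right end; each time one isn't hit yet, stab at its right endpoint.
Sorted: [0,2] [3,5] [4,6] [9,10] [6,12] [10,13] [13,14] [12,17] [13,18] [18,19] [17,20] [20,21]
{[0,2]} hit by 2; {[3,5],[4,6]} hit by 5; {[9,10],[6,12],[10,13]} hit by 10; {[13,14],[12,17],[13,18]} hit by 14; {[18,19],[17,20]} hit by 19; {[20,21]} hit by 21.
Points: 2, 5, 10, 14, 19, 21 (6 total).

6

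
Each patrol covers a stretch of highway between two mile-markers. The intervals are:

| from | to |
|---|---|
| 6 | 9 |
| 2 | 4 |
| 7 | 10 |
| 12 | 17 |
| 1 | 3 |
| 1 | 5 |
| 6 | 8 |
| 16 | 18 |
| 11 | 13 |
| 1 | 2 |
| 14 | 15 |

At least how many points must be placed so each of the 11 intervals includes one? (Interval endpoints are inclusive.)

5

Process intervals by earliest right end; each time one isn't hit yet, stab at its right endpoint.
By right end: [1,2]  [1,3]  [2,4]  [1,5]  [6,8]  [6,9]  [7,10]  [11,13]  [14,15]  [12,17]  [16,18]
[1,2] uncovered → point at 2; [6,8] uncovered → point at 8; [11,13] uncovered → point at 13; [14,15] uncovered → point at 15; [16,18] uncovered → point at 18.
Points: 2, 8, 13, 15, 18 (5 total).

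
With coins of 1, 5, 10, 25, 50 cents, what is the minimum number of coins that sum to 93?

Greedy: take as many of the largest coin as possible, then repeat with the remainder.
93 − 1×50→43 − 1×25→18 − 1×10→8 − 1×5→3 − 3×1→0
Total coins = 1 + 1 + 1 + 1 + 3 = 7

7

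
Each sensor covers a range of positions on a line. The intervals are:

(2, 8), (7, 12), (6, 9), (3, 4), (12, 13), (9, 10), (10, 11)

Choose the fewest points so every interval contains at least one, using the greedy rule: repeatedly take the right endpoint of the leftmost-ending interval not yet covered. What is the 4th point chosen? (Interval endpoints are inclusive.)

Sorted: [3,4] [2,8] [6,9] [9,10] [10,11] [7,12] [12,13]
{[3,4],[2,8]} hit by 4; {[6,9],[9,10]} hit by 9; {[10,11],[7,12]} hit by 11; {[12,13]} hit by 13.
Points: 4, 9, 11, 13 (4 total).

13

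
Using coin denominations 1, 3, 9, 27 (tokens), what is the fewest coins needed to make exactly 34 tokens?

4

34 = 1×27 + 2×3 + 1×1
Total coins = 1 + 2 + 1 = 4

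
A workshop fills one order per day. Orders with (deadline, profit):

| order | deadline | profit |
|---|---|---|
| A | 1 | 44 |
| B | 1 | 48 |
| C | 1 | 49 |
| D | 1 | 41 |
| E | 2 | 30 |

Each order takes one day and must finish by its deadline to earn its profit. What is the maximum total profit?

79

Sort by profit descending; place each in the latest free slot ≤ its deadline.
By profit: C(d1,49), B(d1,48), A(d1,44), D(d1,41), E(d2,30)
C→slot 1; B skipped; A skipped; D skipped; E→slot 2.
Profit = 49 + 30 = 79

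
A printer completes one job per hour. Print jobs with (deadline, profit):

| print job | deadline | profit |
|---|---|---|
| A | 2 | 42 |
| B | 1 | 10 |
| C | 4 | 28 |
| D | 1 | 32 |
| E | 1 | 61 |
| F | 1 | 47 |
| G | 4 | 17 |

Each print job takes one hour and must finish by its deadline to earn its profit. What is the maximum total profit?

Sort by profit descending; place each in the latest free slot ≤ its deadline.
By profit: E(d1,61), F(d1,47), A(d2,42), D(d1,32), C(d4,28), G(d4,17), B(d1,10)
E→slot 1; F skipped; A→slot 2; D skipped; C→slot 4; G→slot 3; B skipped.
Profit = 61 + 42 + 17 + 28 = 148

148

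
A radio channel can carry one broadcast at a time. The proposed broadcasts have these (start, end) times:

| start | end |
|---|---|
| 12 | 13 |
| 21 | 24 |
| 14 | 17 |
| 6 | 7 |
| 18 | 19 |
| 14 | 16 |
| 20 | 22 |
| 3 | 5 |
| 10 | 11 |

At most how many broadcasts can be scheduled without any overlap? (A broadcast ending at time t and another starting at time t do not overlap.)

7

Order by finish time; keep every interval that doesn't clash with the previous kept one.
Sorted by end: (3,5)  (6,7)  (10,11)  (12,13)  (14,16)  (14,17)  (18,19)  (20,22)  (21,24)
take (3,5); take (6,7); take (10,11); take (12,13); take (14,16); skip (14,17); take (18,19); take (20,22); skip (21,24).
Selected 7 broadcasts.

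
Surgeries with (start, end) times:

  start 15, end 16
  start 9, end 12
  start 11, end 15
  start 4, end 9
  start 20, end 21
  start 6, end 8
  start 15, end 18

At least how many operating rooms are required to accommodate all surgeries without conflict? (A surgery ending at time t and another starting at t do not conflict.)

The answer is the maximum number of intervals overlapping at any instant.
starts: [4, 6, 9, 11, 15, 15, 20]
ends:   [8, 9, 12, 15, 16, 18, 21]
s4→1 s6→2  — peak 2.

2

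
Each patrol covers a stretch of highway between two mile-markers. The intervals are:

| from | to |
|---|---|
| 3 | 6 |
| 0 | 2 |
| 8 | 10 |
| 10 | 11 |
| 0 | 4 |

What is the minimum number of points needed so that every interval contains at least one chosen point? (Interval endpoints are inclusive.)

By right end: [0,2]  [0,4]  [3,6]  [8,10]  [10,11]
[0,2] uncovered → point at 2; [3,6] uncovered → point at 6; [8,10] uncovered → point at 10.
Points: 2, 6, 10 (3 total).

3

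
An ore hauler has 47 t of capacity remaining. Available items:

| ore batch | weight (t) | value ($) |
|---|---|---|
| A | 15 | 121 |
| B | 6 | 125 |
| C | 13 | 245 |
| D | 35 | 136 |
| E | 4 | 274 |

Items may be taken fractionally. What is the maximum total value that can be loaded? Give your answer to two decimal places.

799.97

Sort by value per unit weight and fill in that order.
Ratios (sorted): E 68.50, B 20.83, C 18.85, A 8.07, D 3.89
take E (4 @ 274); take B (6 @ 125); take C (13 @ 245); take A (15 @ 121); take 9/35 of D → 34.97. Capacity used 47/47.
Total value = 799.97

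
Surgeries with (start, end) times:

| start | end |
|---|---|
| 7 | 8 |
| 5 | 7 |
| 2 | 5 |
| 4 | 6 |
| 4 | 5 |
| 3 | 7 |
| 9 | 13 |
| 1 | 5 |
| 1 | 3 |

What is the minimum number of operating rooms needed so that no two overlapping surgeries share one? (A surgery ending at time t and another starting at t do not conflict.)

Events (time:±→running): 1:+→1 1:+→2 2:+→3 3:-→2 3:+→3 4:+→4 4:+→5 … peak 5.

5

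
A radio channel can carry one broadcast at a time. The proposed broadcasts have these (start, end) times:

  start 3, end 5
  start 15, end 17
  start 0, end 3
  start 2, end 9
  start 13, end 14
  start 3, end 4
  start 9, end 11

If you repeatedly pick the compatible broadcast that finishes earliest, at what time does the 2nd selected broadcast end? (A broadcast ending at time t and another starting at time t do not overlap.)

4

Greedy by earliest finish: after sorting by end time, pick each interval compatible with the last pick.
By end time: (0,3), (3,4), (3,5), (2,9), (9,11), (13,14), (15,17).
Pick (0,3); next start ≥ 3 → (3,4); next start ≥ 4 → (9,11); next start ≥ 11 → (13,14); next start ≥ 14 → (15,17).
Selected: (0,3) (3,4) (9,11) (13,14) (15,17)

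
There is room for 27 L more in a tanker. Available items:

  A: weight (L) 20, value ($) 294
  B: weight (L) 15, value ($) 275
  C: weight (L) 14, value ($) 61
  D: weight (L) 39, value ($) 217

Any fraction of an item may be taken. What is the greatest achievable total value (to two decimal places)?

451.40

Ratios (sorted): B 18.33, A 14.70, D 5.56, C 4.36
take B (15 @ 275); take 12/20 of A → 176.40. Capacity used 27/27.
Total value = 451.40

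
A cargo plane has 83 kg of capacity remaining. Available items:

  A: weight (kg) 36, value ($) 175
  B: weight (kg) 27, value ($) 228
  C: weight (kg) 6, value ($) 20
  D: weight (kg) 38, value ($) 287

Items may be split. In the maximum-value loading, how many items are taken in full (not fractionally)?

2

Greedy by value/weight ratio, highest first.
Order: B (228/27=8.44) > D (287/38=7.55) > A (175/36=4.86) > C (20/6=3.33)
Fill: take B (27 @ 228) → take D (38 @ 287) → take 18/36 of A → 87.50; 83/83 used.
2 item(s) taken whole; one partial (take 18/36 of A).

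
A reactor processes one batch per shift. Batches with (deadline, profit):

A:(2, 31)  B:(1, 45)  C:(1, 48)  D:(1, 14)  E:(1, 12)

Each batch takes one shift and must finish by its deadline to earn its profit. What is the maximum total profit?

By profit: C(d1,48), B(d1,45), A(d2,31), D(d1,14), E(d1,12)
C→slot 1; B skipped; A→slot 2; D skipped; E skipped.
Profit = 48 + 31 = 79

79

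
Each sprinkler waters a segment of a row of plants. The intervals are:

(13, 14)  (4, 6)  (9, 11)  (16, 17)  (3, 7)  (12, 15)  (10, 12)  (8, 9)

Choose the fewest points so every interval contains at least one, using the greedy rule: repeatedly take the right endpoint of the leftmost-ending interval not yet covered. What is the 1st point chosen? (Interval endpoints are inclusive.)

6

Process intervals by earliest right end; each time one isn't hit yet, stab at its right endpoint.
Sorted: [4,6] [3,7] [8,9] [9,11] [10,12] [13,14] [12,15] [16,17]
{[4,6],[3,7]} hit by 6; {[8,9],[9,11]} hit by 9; {[10,12]} hit by 12; {[13,14],[12,15]} hit by 14; {[16,17]} hit by 17.
Points: 6, 9, 12, 14, 17 (5 total).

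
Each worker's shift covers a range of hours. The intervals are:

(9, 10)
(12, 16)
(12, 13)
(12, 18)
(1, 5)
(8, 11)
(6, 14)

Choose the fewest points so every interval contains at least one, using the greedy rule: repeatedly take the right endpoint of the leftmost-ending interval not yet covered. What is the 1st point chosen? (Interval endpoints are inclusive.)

5

Process intervals by earliest right end; each time one isn't hit yet, stab at its right endpoint.
By right end: [1,5]  [9,10]  [8,11]  [12,13]  [6,14]  [12,16]  [12,18]
[1,5] uncovered → point at 5; [9,10] uncovered → point at 10; [12,13] uncovered → point at 13.
Points: 5, 10, 13 (3 total).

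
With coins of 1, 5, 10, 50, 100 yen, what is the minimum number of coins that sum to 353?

353 − 3×100→53 − 1×50→3 − 3×1→0
Total coins = 3 + 1 + 3 = 7

7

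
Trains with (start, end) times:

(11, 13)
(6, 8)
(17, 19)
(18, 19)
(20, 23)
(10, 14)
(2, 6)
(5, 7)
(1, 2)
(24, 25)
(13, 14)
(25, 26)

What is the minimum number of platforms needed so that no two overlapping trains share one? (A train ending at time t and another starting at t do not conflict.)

2

Events (time:±→running): 1:+→1 2:-→0 2:+→1 5:+→2 … peak 2.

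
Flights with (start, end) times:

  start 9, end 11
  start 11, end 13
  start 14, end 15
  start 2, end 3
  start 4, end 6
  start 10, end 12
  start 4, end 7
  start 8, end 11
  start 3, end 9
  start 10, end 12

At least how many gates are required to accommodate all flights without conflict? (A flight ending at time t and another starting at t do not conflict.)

Count concurrent intervals with a sweep; the peak is the room count.
starts: [2, 3, 4, 4, 8, 9, 10, 10, 11, 14]
ends:   [3, 6, 7, 9, 11, 11, 12, 12, 13, 15]
s2→1 e3→0 s3→1 s4→2 s4→3 e6→2 e7→1 s8→2 e9→1 s9→2 s10→3 s10→4  — peak 4.

4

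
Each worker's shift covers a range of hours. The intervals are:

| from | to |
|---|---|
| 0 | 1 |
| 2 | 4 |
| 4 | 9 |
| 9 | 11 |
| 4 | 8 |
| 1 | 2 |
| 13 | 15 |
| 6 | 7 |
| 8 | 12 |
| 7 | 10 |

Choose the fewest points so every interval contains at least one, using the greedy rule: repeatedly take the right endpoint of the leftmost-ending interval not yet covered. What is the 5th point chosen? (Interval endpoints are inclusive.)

15

Sort by right endpoint; whenever an interval is uncovered, place a point at its right end.
Sorted: [0,1] [1,2] [2,4] [6,7] [4,8] [4,9] [7,10] [9,11] [8,12] [13,15]
{[0,1],[1,2]} hit by 1; {[2,4]} hit by 4; {[6,7],[4,8],[4,9],[7,10]} hit by 7; {[9,11],[8,12]} hit by 11; {[13,15]} hit by 15.
Points: 1, 4, 7, 11, 15 (5 total).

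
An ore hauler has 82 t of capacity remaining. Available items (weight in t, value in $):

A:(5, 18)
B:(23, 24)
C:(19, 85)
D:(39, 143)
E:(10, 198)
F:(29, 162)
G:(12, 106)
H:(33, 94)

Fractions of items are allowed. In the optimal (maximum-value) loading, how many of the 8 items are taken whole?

Ratios (sorted): E 19.80, G 8.83, F 5.59, C 4.47, D 3.67, A 3.60, H 2.85, B 1.04
take E (10 @ 198); take G (12 @ 106); take F (29 @ 162); take C (19 @ 85); take 12/39 of D → 44.00. Capacity used 82/82.
4 item(s) taken whole; one partial (take 12/39 of D).

4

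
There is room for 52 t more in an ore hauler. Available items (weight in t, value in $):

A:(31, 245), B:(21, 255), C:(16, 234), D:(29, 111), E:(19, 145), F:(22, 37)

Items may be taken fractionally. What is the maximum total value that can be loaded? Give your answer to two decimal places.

607.55

Greedy by value/weight ratio, highest first.
Ratios (sorted): C 14.62, B 12.14, A 7.90, E 7.63, D 3.83, F 1.68
take C (16 @ 234); take B (21 @ 255); take 15/31 of A → 118.55. Capacity used 52/52.
Total value = 607.55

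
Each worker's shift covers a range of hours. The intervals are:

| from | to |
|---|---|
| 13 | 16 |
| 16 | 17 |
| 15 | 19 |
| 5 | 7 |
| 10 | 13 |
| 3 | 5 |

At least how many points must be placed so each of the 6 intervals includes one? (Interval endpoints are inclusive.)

3

Sort by right endpoint; whenever an interval is uncovered, place a point at its right end.
Sorted: [3,5] [5,7] [10,13] [13,16] [16,17] [15,19]
{[3,5],[5,7]} hit by 5; {[10,13],[13,16]} hit by 13; {[16,17],[15,19]} hit by 17.
Points: 5, 13, 17 (3 total).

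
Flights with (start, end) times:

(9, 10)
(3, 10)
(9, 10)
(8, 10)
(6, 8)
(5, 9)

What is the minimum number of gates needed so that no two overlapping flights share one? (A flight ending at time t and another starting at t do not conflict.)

4

The answer is the maximum number of intervals overlapping at any instant.
Events (time:±→running): 3:+→1 5:+→2 6:+→3 8:-→2 8:+→3 9:-→2 9:+→3 9:+→4 … peak 4.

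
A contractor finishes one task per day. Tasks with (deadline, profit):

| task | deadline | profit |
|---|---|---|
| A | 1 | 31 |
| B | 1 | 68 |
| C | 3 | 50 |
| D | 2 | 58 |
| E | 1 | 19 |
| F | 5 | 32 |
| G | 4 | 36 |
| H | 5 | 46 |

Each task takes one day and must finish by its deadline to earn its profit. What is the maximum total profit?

Profit order: B=68 D=58 C=50 H=46 G=36 F=32 A=31 E=19
Assign: B→slot 1, D→slot 2, C→slot 3, H→slot 5, G→slot 4, F skipped, A skipped, E skipped.
Slots: [1:B] [2:D] [3:C] [4:G] [5:H]
Profit = 68 + 58 + 50 + 36 + 46 = 258

258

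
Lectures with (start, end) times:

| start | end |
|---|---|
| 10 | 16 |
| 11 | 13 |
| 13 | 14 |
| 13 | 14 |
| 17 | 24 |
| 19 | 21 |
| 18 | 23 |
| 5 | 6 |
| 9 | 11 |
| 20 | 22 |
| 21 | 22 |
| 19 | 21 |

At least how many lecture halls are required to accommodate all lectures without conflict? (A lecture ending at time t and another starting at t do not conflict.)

Events (time:±→running): 5:+→1 6:-→0 9:+→1 10:+→2 11:-→1 11:+→2 13:-→1 13:+→2 13:+→3 14:-→2 14:-→1 16:-→0 17:+→1 18:+→2 19:+→3 19:+→4 20:+→5 … peak 5.

5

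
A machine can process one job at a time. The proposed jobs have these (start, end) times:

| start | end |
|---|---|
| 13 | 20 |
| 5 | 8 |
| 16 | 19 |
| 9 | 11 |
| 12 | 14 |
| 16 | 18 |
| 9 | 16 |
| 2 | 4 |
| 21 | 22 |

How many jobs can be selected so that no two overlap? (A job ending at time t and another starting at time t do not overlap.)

By end time: (2,4), (5,8), (9,11), (12,14), (9,16), (16,18), (16,19), (13,20), (21,22).
Pick (2,4); next start ≥ 4 → (5,8); next start ≥ 8 → (9,11); next start ≥ 11 → (12,14); next start ≥ 14 → (16,18); next start ≥ 18 → (21,22).
Selected 6 jobs.

6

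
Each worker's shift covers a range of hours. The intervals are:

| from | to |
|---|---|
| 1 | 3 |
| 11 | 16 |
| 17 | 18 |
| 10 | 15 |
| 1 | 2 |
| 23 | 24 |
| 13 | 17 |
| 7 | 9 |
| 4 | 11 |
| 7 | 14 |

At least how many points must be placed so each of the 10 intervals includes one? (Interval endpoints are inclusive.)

Process intervals by earliest right end; each time one isn't hit yet, stab at its right endpoint.
Sorted: [1,2] [1,3] [7,9] [4,11] [7,14] [10,15] [11,16] [13,17] [17,18] [23,24]
{[1,2],[1,3]} hit by 2; {[7,9],[4,11],[7,14]} hit by 9; {[10,15],[11,16],[13,17]} hit by 15; {[17,18]} hit by 18; {[23,24]} hit by 24.
Points: 2, 9, 15, 18, 24 (5 total).

5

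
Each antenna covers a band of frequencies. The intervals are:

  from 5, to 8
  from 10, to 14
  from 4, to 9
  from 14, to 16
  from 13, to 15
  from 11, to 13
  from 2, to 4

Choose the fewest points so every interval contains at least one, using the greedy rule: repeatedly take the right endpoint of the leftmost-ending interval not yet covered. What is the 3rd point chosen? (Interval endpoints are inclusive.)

13

Sort by right endpoint; whenever an interval is uncovered, place a point at its right end.
By right end: [2,4]  [5,8]  [4,9]  [11,13]  [10,14]  [13,15]  [14,16]
[2,4] uncovered → point at 4; [5,8] uncovered → point at 8; [11,13] uncovered → point at 13; [14,16] uncovered → point at 16.
Points: 4, 8, 13, 16 (4 total).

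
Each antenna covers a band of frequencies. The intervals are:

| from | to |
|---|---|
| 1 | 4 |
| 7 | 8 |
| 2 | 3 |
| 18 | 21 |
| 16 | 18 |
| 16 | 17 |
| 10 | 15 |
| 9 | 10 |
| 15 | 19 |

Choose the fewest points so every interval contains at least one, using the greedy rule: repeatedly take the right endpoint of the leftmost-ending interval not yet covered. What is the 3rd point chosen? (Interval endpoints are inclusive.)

Sorted: [2,3] [1,4] [7,8] [9,10] [10,15] [16,17] [16,18] [15,19] [18,21]
{[2,3],[1,4]} hit by 3; {[7,8]} hit by 8; {[9,10],[10,15]} hit by 10; {[16,17],[16,18],[15,19]} hit by 17; {[18,21]} hit by 21.
Points: 3, 8, 10, 17, 21 (5 total).

10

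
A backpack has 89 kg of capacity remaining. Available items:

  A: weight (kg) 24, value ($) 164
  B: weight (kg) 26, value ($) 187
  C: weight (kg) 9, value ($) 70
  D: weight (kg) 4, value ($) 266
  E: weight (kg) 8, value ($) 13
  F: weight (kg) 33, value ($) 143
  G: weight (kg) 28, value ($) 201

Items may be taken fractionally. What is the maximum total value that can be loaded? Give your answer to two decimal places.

Sort by value per unit weight and fill in that order.
Ratios (sorted): D 66.50, C 7.78, B 7.19, G 7.18, A 6.83, F 4.33, E 1.62
take D (4 @ 266); take C (9 @ 70); take B (26 @ 187); take G (28 @ 201); take 22/24 of A → 150.33. Capacity used 89/89.
Total value = 874.33

874.33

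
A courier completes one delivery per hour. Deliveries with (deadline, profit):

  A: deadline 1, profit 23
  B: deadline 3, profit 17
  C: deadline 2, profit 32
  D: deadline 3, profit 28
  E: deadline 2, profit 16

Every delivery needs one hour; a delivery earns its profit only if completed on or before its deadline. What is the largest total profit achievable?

83

By profit: C(d2,32), D(d3,28), A(d1,23), B(d3,17), E(d2,16)
C→slot 2; D→slot 3; A→slot 1; B skipped; E skipped.
Profit = 23 + 32 + 28 = 83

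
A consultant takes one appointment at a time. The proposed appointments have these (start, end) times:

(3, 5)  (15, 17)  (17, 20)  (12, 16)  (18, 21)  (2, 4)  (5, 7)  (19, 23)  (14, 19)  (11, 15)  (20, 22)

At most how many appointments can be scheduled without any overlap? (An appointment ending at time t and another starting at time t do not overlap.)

Greedy by earliest finish: after sorting by end time, pick each interval compatible with the last pick.
By end time: (2,4), (3,5), (5,7), (11,15), (12,16), (15,17), (14,19), (17,20), (18,21), (20,22), (19,23).
Pick (2,4); next start ≥ 4 → (5,7); next start ≥ 7 → (11,15); next start ≥ 15 → (15,17); next start ≥ 17 → (17,20); next start ≥ 20 → (20,22).
Selected 6 appointments.

6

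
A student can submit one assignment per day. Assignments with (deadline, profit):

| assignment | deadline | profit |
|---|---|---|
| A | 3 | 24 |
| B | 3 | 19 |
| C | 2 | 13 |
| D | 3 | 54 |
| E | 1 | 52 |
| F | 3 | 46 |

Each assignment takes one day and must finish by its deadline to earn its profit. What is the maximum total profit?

152

Sort by profit descending; place each in the latest free slot ≤ its deadline.
By profit: D(d3,54), E(d1,52), F(d3,46), A(d3,24), B(d3,19), C(d2,13)
D→slot 3; E→slot 1; F→slot 2; A skipped; B skipped; C skipped.
Profit = 52 + 46 + 54 = 152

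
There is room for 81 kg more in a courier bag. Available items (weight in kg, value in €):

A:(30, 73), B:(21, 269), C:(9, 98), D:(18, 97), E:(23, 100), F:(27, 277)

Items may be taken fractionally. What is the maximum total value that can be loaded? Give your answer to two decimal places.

767.09

Greedy by value/weight ratio, highest first.
Order: B (269/21=12.81) > C (98/9=10.89) > F (277/27=10.26) > D (97/18=5.39) > E (100/23=4.35) > A (73/30=2.43)
Fill: take B (21 @ 269) → take C (9 @ 98) → take F (27 @ 277) → take D (18 @ 97) → take 6/23 of E → 26.09; 81/81 used.
Total value = 767.09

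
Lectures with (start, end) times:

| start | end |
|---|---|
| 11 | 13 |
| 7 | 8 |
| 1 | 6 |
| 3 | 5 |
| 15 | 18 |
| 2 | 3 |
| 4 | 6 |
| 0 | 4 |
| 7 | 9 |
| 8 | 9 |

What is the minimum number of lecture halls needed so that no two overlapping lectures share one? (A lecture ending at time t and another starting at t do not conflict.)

3

Count concurrent intervals with a sweep; the peak is the room count.
starts: [0, 1, 2, 3, 4, 7, 7, 8, 11, 15]
ends:   [3, 4, 5, 6, 6, 8, 9, 9, 13, 18]
s0→1 s1→2 s2→3  — peak 3.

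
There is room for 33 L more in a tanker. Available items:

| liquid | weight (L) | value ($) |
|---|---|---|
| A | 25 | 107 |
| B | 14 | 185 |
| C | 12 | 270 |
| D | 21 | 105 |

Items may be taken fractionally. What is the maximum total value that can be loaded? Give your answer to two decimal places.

490.00

Sort by value per unit weight and fill in that order.
Order: C (270/12=22.50) > B (185/14=13.21) > D (105/21=5.00) > A (107/25=4.28)
Fill: take C (12 @ 270) → take B (14 @ 185) → take 7/21 of D → 35.00; 33/33 used.
Total value = 490.00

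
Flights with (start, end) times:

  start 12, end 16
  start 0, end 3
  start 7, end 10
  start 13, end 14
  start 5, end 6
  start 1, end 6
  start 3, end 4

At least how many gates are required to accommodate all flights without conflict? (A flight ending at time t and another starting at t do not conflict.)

2

Count concurrent intervals with a sweep; the peak is the room count.
starts: [0, 1, 3, 5, 7, 12, 13]
ends:   [3, 4, 6, 6, 10, 14, 16]
s0→1 s1→2  — peak 2.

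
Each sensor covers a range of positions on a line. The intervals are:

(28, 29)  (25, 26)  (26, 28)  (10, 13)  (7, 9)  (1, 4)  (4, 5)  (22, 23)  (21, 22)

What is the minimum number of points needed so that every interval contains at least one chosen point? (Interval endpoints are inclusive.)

Process intervals by earliest right end; each time one isn't hit yet, stab at its right endpoint.
Sorted: [1,4] [4,5] [7,9] [10,13] [21,22] [22,23] [25,26] [26,28] [28,29]
{[1,4],[4,5]} hit by 4; {[7,9]} hit by 9; {[10,13]} hit by 13; {[21,22],[22,23]} hit by 22; {[25,26],[26,28]} hit by 26; {[28,29]} hit by 29.
Points: 4, 9, 13, 22, 26, 29 (6 total).

6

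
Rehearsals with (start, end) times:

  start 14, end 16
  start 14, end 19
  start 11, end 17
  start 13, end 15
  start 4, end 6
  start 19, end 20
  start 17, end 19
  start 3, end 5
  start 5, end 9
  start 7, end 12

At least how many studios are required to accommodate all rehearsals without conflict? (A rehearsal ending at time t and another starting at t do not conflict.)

starts: [3, 4, 5, 7, 11, 13, 14, 14, 17, 19]
ends:   [5, 6, 9, 12, 15, 16, 17, 19, 19, 20]
s3→1 s4→2 e5→1 s5→2 e6→1 s7→2 e9→1 s11→2 e12→1 s13→2 s14→3 s14→4  — peak 4.

4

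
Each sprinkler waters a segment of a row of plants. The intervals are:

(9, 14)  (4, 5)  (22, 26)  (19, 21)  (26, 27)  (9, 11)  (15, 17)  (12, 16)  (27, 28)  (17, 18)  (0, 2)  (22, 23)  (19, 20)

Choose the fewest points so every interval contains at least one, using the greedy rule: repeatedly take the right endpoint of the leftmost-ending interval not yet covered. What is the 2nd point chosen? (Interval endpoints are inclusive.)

5

Sort by right endpoint; whenever an interval is uncovered, place a point at its right end.
Sorted: [0,2] [4,5] [9,11] [9,14] [12,16] [15,17] [17,18] [19,20] [19,21] [22,23] [22,26] [26,27] [27,28]
{[0,2]} hit by 2; {[4,5]} hit by 5; {[9,11],[9,14]} hit by 11; {[12,16],[15,17]} hit by 16; {[17,18]} hit by 18; {[19,20],[19,21]} hit by 20; {[22,23],[22,26]} hit by 23; {[26,27],[27,28]} hit by 27.
Points: 2, 5, 11, 16, 18, 20, 23, 27 (8 total).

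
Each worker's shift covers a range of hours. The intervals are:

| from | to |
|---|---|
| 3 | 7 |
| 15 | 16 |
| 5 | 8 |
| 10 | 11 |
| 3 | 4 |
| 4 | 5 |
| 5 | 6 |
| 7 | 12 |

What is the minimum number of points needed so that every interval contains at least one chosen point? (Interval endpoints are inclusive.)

Process intervals by earliest right end; each time one isn't hit yet, stab at its right endpoint.
Sorted: [3,4] [4,5] [5,6] [3,7] [5,8] [10,11] [7,12] [15,16]
{[3,4],[4,5]} hit by 4; {[5,6],[3,7],[5,8]} hit by 6; {[10,11],[7,12]} hit by 11; {[15,16]} hit by 16.
Points: 4, 6, 11, 16 (4 total).

4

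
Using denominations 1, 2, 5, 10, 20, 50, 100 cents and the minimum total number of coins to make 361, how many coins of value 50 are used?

Use the largest denomination that fits, subtract, and repeat.
361 − 3×100→61 − 1×50→11 − 1×10→1 − 1×1→0
Count of 50: 1

1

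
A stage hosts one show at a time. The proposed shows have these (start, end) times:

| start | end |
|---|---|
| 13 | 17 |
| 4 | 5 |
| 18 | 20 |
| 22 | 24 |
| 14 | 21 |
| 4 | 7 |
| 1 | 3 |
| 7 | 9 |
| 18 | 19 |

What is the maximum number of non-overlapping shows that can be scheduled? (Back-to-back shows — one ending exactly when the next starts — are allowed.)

Order by finish time; keep every interval that doesn't clash with the previous kept one.
By end time: (1,3), (4,5), (4,7), (7,9), (13,17), (18,19), (18,20), (14,21), (22,24).
Pick (1,3); next start ≥ 3 → (4,5); next start ≥ 5 → (7,9); next start ≥ 9 → (13,17); next start ≥ 17 → (18,19); next start ≥ 19 → (22,24).
Selected 6 shows.

6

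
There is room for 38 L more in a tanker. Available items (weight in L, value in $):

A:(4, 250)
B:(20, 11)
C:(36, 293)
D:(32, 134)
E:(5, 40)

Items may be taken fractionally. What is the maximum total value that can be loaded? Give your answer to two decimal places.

Sort by value per unit weight and fill in that order.
Order: A (250/4=62.50) > C (293/36=8.14) > E (40/5=8.00) > D (134/32=4.19) > B (11/20=0.55)
Fill: take A (4 @ 250) → take 34/36 of C → 276.72; 38/38 used.
Total value = 526.72

526.72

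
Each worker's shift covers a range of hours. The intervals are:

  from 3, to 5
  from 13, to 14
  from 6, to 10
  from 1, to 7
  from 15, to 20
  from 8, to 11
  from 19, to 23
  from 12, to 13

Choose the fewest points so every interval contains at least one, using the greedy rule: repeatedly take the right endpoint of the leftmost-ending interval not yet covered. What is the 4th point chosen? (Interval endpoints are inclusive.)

Sort by right endpoint; whenever an interval is uncovered, place a point at its right end.
Sorted: [3,5] [1,7] [6,10] [8,11] [12,13] [13,14] [15,20] [19,23]
{[3,5],[1,7]} hit by 5; {[6,10],[8,11]} hit by 10; {[12,13],[13,14]} hit by 13; {[15,20],[19,23]} hit by 20.
Points: 5, 10, 13, 20 (4 total).

20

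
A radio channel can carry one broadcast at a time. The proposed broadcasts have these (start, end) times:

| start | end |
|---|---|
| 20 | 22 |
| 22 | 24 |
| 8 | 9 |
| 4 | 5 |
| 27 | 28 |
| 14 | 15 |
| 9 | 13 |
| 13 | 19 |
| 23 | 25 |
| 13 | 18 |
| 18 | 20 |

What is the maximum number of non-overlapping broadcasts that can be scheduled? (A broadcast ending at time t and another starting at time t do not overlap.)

8

Order by finish time; keep every interval that doesn't clash with the previous kept one.
By end time: (4,5), (8,9), (9,13), (14,15), (13,18), (13,19), (18,20), (20,22), (22,24), (23,25), (27,28).
Pick (4,5); next start ≥ 5 → (8,9); next start ≥ 9 → (9,13); next start ≥ 13 → (14,15); next start ≥ 15 → (18,20); next start ≥ 20 → (20,22); next start ≥ 22 → (22,24); next start ≥ 24 → (27,28).
Selected 8 broadcasts.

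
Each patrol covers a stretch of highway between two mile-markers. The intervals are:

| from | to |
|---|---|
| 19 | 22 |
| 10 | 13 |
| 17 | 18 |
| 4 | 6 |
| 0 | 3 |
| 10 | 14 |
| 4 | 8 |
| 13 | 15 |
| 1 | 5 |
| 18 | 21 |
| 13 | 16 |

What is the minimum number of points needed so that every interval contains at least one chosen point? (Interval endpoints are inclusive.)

5

By right end: [0,3]  [1,5]  [4,6]  [4,8]  [10,13]  [10,14]  [13,15]  [13,16]  [17,18]  [18,21]  [19,22]
[0,3] uncovered → point at 3; [4,6] uncovered → point at 6; [10,13] uncovered → point at 13; [17,18] uncovered → point at 18; [19,22] uncovered → point at 22.
Points: 3, 6, 13, 18, 22 (5 total).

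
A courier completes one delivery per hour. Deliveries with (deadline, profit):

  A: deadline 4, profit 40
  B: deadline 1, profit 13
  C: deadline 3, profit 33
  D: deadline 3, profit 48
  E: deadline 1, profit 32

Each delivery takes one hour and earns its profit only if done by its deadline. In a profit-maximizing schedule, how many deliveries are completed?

Profit order: D=48 A=40 C=33 E=32 B=13
Assign: D→slot 3, A→slot 4, C→slot 2, E→slot 1, B skipped.
Slots: [1:E] [2:C] [3:D] [4:A]
4 of 5 scheduled.

4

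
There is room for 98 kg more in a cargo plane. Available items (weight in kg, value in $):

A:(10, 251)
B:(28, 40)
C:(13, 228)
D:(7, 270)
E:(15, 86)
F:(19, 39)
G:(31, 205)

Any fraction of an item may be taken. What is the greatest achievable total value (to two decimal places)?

1083.29

Greedy by value/weight ratio, highest first.
Order: D (270/7=38.57) > A (251/10=25.10) > C (228/13=17.54) > G (205/31=6.61) > E (86/15=5.73) > F (39/19=2.05) > B (40/28=1.43)
Fill: take D (7 @ 270) → take A (10 @ 251) → take C (13 @ 228) → take G (31 @ 205) → take E (15 @ 86) → take F (19 @ 39) → take 3/28 of B → 4.29; 98/98 used.
Total value = 1083.29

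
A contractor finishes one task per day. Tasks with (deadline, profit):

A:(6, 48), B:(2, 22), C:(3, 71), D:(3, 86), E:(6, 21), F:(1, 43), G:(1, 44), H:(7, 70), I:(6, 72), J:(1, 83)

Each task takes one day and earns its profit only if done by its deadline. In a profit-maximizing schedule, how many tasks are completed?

7

Sort by profit descending; place each in the latest free slot ≤ its deadline.
Profit order: D=86 J=83 I=72 C=71 H=70 A=48 G=44 F=43 B=22 E=21
Assign: D→slot 3, J→slot 1, I→slot 6, C→slot 2, H→slot 7, A→slot 5, G skipped, F skipped, B skipped, E→slot 4.
Slots: [1:J] [2:C] [3:D] [4:E] [5:A] [6:I] [7:H]
7 of 10 scheduled.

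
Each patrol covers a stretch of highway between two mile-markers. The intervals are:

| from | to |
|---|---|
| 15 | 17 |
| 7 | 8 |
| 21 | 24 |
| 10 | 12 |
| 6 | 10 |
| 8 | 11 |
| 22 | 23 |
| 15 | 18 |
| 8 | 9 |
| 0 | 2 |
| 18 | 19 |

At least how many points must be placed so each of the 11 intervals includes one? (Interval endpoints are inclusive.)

By right end: [0,2]  [7,8]  [8,9]  [6,10]  [8,11]  [10,12]  [15,17]  [15,18]  [18,19]  [22,23]  [21,24]
[0,2] uncovered → point at 2; [7,8] uncovered → point at 8; [10,12] uncovered → point at 12; [15,17] uncovered → point at 17; [18,19] uncovered → point at 19; [22,23] uncovered → point at 23.
Points: 2, 8, 12, 17, 19, 23 (6 total).

6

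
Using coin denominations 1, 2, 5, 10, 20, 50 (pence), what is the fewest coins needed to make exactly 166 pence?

6

166 − 3×50→16 − 1×10→6 − 1×5→1 − 1×1→0
Total coins = 3 + 1 + 1 + 1 = 6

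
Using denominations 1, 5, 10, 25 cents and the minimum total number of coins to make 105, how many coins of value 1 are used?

0

Greedy: take as many of the largest coin as possible, then repeat with the remainder.
105 = 4×25 + 1×5
Count of 1: 0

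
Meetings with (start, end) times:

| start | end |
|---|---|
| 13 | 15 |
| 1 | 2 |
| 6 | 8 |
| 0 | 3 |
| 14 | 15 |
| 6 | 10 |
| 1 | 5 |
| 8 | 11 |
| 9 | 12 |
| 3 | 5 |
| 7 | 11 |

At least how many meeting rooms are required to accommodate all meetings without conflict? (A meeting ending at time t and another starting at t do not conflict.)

Events (time:±→running): 0:+→1 1:+→2 1:+→3 2:-→2 3:-→1 3:+→2 5:-→1 5:-→0 6:+→1 6:+→2 7:+→3 8:-→2 8:+→3 9:+→4 … peak 4.

4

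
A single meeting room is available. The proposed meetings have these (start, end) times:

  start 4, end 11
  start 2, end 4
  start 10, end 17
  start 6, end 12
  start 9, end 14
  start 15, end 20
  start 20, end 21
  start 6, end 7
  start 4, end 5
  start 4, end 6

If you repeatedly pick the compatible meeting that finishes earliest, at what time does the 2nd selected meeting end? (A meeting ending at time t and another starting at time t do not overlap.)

Sort by end time and greedily take each interval whose start is ≥ the last chosen end.
Sorted by end: (2,4)  (4,5)  (4,6)  (6,7)  (4,11)  (6,12)  (9,14)  (10,17)  (15,20)  (20,21)
take (2,4); take (4,5); take (6,7); skip (4,11); skip (6,12); take (9,14); take (15,20); take (20,21).
Selected: (2,4) (4,5) (6,7) (9,14) (15,20) (20,21)

5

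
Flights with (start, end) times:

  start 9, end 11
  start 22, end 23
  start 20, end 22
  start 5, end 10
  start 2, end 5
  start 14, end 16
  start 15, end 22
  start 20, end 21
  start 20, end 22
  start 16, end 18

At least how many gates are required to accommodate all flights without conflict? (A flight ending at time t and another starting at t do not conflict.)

Events (time:±→running): 2:+→1 5:-→0 5:+→1 9:+→2 10:-→1 11:-→0 14:+→1 15:+→2 16:-→1 16:+→2 18:-→1 20:+→2 20:+→3 20:+→4 … peak 4.

4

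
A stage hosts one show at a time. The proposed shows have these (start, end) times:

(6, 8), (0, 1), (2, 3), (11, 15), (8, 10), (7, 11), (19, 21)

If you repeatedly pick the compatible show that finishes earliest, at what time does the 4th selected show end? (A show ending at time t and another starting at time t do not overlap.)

Greedy by earliest finish: after sorting by end time, pick each interval compatible with the last pick.
Sorted by end: (0,1)  (2,3)  (6,8)  (8,10)  (7,11)  (11,15)  (19,21)
take (0,1); take (2,3); take (6,8); take (8,10); skip (7,11); take (11,15); take (19,21).
Selected: (0,1) (2,3) (6,8) (8,10) (11,15) (19,21)

10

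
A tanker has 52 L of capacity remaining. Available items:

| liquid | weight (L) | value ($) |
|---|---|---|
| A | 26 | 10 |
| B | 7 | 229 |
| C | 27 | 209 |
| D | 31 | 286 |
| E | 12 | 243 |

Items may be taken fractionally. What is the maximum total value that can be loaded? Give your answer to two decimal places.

773.48

Order: B (229/7=32.71) > E (243/12=20.25) > D (286/31=9.23) > C (209/27=7.74) > A (10/26=0.38)
Fill: take B (7 @ 229) → take E (12 @ 243) → take D (31 @ 286) → take 2/27 of C → 15.48; 52/52 used.
Total value = 773.48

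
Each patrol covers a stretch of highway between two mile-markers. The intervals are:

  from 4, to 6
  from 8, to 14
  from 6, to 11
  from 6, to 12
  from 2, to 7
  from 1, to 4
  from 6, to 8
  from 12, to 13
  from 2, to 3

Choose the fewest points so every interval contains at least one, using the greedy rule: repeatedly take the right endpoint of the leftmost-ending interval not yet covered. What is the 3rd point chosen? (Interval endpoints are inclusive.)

13

Sort by right endpoint; whenever an interval is uncovered, place a point at its right end.
Sorted: [2,3] [1,4] [4,6] [2,7] [6,8] [6,11] [6,12] [12,13] [8,14]
{[2,3],[1,4]} hit by 3; {[4,6],[2,7],[6,8],[6,11],[6,12]} hit by 6; {[12,13],[8,14]} hit by 13.
Points: 3, 6, 13 (3 total).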